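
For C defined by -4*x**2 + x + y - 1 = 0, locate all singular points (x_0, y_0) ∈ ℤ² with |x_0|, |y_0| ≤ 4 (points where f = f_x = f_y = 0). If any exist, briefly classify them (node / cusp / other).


No singular points in the scanned grid; C is smooth there.

Compute partial derivatives:
  f_x = 1 - 8*x.
  f_y = 1.
f_y = 1 is a nonzero constant, so f_y never vanishes: no point (x, y) can satisfy f = f_x = f_y = 0. In particular no (x, y) ∈ {−4, ..., 4}² is singular; the curve is smooth.


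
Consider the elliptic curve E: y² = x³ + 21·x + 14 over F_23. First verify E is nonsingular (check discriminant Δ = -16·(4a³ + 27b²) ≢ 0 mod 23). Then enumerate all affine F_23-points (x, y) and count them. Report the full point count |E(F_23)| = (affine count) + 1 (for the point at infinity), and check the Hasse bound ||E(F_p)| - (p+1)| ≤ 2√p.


Affine points = {(1, 6), (1, 17), (2, 8), (2, 15), (3, 9), (3, 14), (4, 1), (4, 22), (8, 2), (8, 21), (9, 9), (9, 14), (11, 9), (11, 14), (12, 4), (12, 19), (13, 0), (14, 4), (14, 19), (15, 1), (15, 22), (19, 2), (19, 21), (20, 4), (20, 19)}; affine count = 25; |E(F_23)| = 26.

Discriminant check: Δ ∝ 4a³ + 27b² = 4·21³ + 27·14² = 4·9261 + 27·196 ≡ 16 (mod 23). Nonzero ⇒ E is nonsingular.
For each x ∈ F_23, compute rhs = x³ + 21·x + 14 mod 23, then count y ∈ F_23 with y² ≡ rhs.
  x = 0: rhs = 14, matching y values: none (0 points).
  x = 1: rhs = 13, matching y values: 6, 17 (2 points).
  x = 2: rhs = 18, matching y values: 8, 15 (2 points).
  x = 3: rhs = 12, matching y values: 9, 14 (2 points).
  x = 4: rhs = 1, matching y values: 1, 22 (2 points).
  x = 5: rhs = 14, matching y values: none (0 points).
  x = 6: rhs = 11, matching y values: none (0 points).
  x = 7: rhs = 21, matching y values: none (0 points).
  x = 8: rhs = 4, matching y values: 2, 21 (2 points).
  x = 9: rhs = 12, matching y values: 9, 14 (2 points).
  x = 10: rhs = 5, matching y values: none (0 points).
  x = 11: rhs = 12, matching y values: 9, 14 (2 points).
  x = 12: rhs = 16, matching y values: 4, 19 (2 points).
  x = 13: rhs = 0, matching y values: 0 (1 points).
  x = 14: rhs = 16, matching y values: 4, 19 (2 points).
  x = 15: rhs = 1, matching y values: 1, 22 (2 points).
  x = 16: rhs = 7, matching y values: none (0 points).
  x = 17: rhs = 17, matching y values: none (0 points).
  x = 18: rhs = 14, matching y values: none (0 points).
  x = 19: rhs = 4, matching y values: 2, 21 (2 points).
  x = 20: rhs = 16, matching y values: 4, 19 (2 points).
  x = 21: rhs = 10, matching y values: none (0 points).
  x = 22: rhs = 15, matching y values: none (0 points).
Total affine count: 25.
Full point count |E(F_23)| = 25 + 1 = 26.
Hasse bound: |26 − (23+1)| = |2| = 2 ≤ 2√23 ≈ 9.5917 ✓.


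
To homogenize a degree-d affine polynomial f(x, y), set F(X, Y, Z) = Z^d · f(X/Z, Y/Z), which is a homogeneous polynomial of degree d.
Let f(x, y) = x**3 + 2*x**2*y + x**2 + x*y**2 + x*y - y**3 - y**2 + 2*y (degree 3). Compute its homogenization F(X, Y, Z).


F(X, Y, Z) = X**3 + 2*X**2*Y + X**2*Z + X*Y**2 + X*Y*Z - Y**3 - Y**2*Z + 2*Y*Z**2

deg(f) = 3.
Substitute x = X/Z, y = Y/Z into f, then multiply by Z^3.
  monomial 1·x^3·y^0 ↦ 1·X^3·Y^0·Z^0.
  monomial 2·x^2·y^1 ↦ 2·X^2·Y^1·Z^0.
  monomial 1·x^2·y^0 ↦ 1·X^2·Y^0·Z^1.
  monomial 1·x^1·y^2 ↦ 1·X^1·Y^2·Z^0.
  monomial 1·x^1·y^1 ↦ 1·X^1·Y^1·Z^1.
  monomial -1·x^0·y^3 ↦ -1·X^0·Y^3·Z^0.
  monomial -1·x^0·y^2 ↦ -1·X^0·Y^2·Z^1.
  monomial 2·x^0·y^1 ↦ 2·X^0·Y^1·Z^2.
Collecting: F(X, Y, Z) = X**3 + 2*X**2*Y + X**2*Z + X*Y**2 + X*Y*Z - Y**3 - Y**2*Z + 2*Y*Z**2.


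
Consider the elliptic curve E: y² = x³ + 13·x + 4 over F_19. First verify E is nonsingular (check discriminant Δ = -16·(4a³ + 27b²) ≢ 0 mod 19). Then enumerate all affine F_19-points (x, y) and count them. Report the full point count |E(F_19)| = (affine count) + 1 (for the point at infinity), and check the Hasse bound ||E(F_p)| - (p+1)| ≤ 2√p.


Affine points = {(0, 2), (0, 17), (2, 0), (4, 5), (4, 14), (5, 2), (5, 17), (7, 1), (7, 18), (12, 8), (12, 11), (14, 2), (14, 17), (18, 3), (18, 16)}; affine count = 15; |E(F_19)| = 16.

Discriminant check: Δ ∝ 4a³ + 27b² = 4·13³ + 27·4² = 4·2197 + 27·16 ≡ 5 (mod 19). Nonzero ⇒ E is nonsingular.
For each x ∈ F_19, compute rhs = x³ + 13·x + 4 mod 19, then count y ∈ F_19 with y² ≡ rhs.
  x = 0: rhs = 4, matching y values: 2, 17 (2 points).
  x = 1: rhs = 18, matching y values: none (0 points).
  x = 2: rhs = 0, matching y values: 0 (1 points).
  x = 3: rhs = 13, matching y values: none (0 points).
  x = 4: rhs = 6, matching y values: 5, 14 (2 points).
  x = 5: rhs = 4, matching y values: 2, 17 (2 points).
  x = 6: rhs = 13, matching y values: none (0 points).
  x = 7: rhs = 1, matching y values: 1, 18 (2 points).
  x = 8: rhs = 12, matching y values: none (0 points).
  x = 9: rhs = 14, matching y values: none (0 points).
  x = 10: rhs = 13, matching y values: none (0 points).
  x = 11: rhs = 15, matching y values: none (0 points).
  x = 12: rhs = 7, matching y values: 8, 11 (2 points).
  x = 13: rhs = 14, matching y values: none (0 points).
  x = 14: rhs = 4, matching y values: 2, 17 (2 points).
  x = 15: rhs = 2, matching y values: none (0 points).
  x = 16: rhs = 14, matching y values: none (0 points).
  x = 17: rhs = 8, matching y values: none (0 points).
  x = 18: rhs = 9, matching y values: 3, 16 (2 points).
Total affine count: 15.
Full point count |E(F_19)| = 15 + 1 = 16.
Hasse bound: |16 − (19+1)| = |-4| = 4 ≤ 2√19 ≈ 8.7178 ✓.


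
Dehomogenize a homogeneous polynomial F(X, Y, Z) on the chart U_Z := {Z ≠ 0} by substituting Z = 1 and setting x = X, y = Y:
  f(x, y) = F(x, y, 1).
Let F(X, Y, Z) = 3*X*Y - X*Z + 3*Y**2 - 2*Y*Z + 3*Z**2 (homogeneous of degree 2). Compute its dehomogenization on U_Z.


f(x, y) = 3*x*y - x + 3*y**2 - 2*y + 3

On U_Z we set Z = 1. Each monomial c·X^i·Y^j·Z^k in F becomes c·x^i·y^j·1^k = c·x^i·y^j.
Substituting Z = 1: F(X, Y, 1) = 3*x*y - x + 3*y**2 - 2*y + 3.
Note: deg(f) ≤ deg(F) = 2; strict inequality happens when F is divisible by Z (lost terms).


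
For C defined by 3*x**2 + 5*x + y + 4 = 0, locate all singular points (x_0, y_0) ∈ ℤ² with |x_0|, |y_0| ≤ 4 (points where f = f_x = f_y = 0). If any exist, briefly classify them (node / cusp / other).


No singular points in the scanned grid; C is smooth there.

Compute partial derivatives:
  f_x = 6*x + 5.
  f_y = 1.
f_y = 1 is a nonzero constant, so f_y never vanishes: no point (x, y) can satisfy f = f_x = f_y = 0. In particular no (x, y) ∈ {−4, ..., 4}² is singular; the curve is smooth.


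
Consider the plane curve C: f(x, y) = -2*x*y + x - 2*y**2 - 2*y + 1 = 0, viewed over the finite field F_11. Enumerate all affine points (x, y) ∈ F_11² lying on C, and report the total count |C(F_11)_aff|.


Affine F_11-points: {(0, 2), (0, 8), (2, 3), (2, 5), (5, 7), (5, 9), (7, 4), (7, 10), (8, 1), (10, 0)}; count = 10.

For each of the 121 pairs (x, y) ∈ F_11², evaluate f(x, y) mod 11. Record the zeros.
  x = 0: [0↦1, 1↦8, 2↦0, 3↦10, 4↦5, 5↦7, 6↦5, 7↦10, 8↦0, 9↦8, 10↦1]  zeros at y ∈ {2, 8}
  x = 1: [0↦2, 1↦7, 2↦8, 3↦5, 4↦9, 5↦9, 6↦5, 7↦8, 8↦7, 9↦2, 10↦4]  zeros at y ∈ ∅
  x = 2: [0↦3, 1↦6, 2↦5, 3↦0, 4↦2, 5↦0, 6↦5, 7↦6, 8↦3, 9↦7, 10↦7]  zeros at y ∈ {3, 5}
  x = 3: [0↦4, 1↦5, 2↦2, 3↦6, 4↦6, 5↦2, 6↦5, 7↦4, 8↦10, 9↦1, 10↦10]  zeros at y ∈ ∅
  x = 4: [0↦5, 1↦4, 2↦10, 3↦1, 4↦10, 5↦4, 6↦5, 7↦2, 8↦6, 9↦6, 10↦2]  zeros at y ∈ ∅
  x = 5: [0↦6, 1↦3, 2↦7, 3↦7, 4↦3, 5↦6, 6↦5, 7↦0, 8↦2, 9↦0, 10↦5]  zeros at y ∈ {7, 9}
  x = 6: [0↦7, 1↦2, 2↦4, 3↦2, 4↦7, 5↦8, 6↦5, 7↦9, 8↦9, 9↦5, 10↦8]  zeros at y ∈ ∅
  x = 7: [0↦8, 1↦1, 2↦1, 3↦8, 4↦0, 5↦10, 6↦5, 7↦7, 8↦5, 9↦10, 10↦0]  zeros at y ∈ {4, 10}
  x = 8: [0↦9, 1↦0, 2↦9, 3↦3, 4↦4, 5↦1, 6↦5, 7↦5, 8↦1, 9↦4, 10↦3]  zeros at y ∈ {1}
  x = 9: [0↦10, 1↦10, 2↦6, 3↦9, 4↦8, 5↦3, 6↦5, 7↦3, 8↦8, 9↦9, 10↦6]  zeros at y ∈ ∅
  x = 10: [0↦0, 1↦9, 2↦3, 3↦4, 4↦1, 5↦5, 6↦5, 7↦1, 8↦4, 9↦3, 10↦9]  zeros at y ∈ {0}
Collecting zeros: affine points = {(0, 2), (0, 8), (2, 3), (2, 5), (5, 7), (5, 9), (7, 4), (7, 10), (8, 1), (10, 0)}.
Total count |C(F_11)_aff| = 10.


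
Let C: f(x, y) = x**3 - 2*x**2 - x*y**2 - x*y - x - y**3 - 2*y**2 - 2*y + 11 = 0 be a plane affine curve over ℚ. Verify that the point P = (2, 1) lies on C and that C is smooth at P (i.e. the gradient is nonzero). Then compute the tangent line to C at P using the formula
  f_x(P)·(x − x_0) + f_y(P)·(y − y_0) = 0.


Tangent line at P: x - 15*y + 13 = 0.

Step 1: f(2, 1) = 0, so P lies on C.
Step 2: partial derivatives
  f_x(x, y) = 3*x**2 - 4*x - y**2 - y - 1, f_y(x, y) = -2*x*y - x - 3*y**2 - 4*y - 2.
  f_x(P) = 1, f_y(P) = -15 (gradient nonzero, so P is smooth).
Step 3: tangent line at P: 1·(x − 2) + -15·(y − 1) = 0.
Expanding: x - 15*y + 13 = 0.


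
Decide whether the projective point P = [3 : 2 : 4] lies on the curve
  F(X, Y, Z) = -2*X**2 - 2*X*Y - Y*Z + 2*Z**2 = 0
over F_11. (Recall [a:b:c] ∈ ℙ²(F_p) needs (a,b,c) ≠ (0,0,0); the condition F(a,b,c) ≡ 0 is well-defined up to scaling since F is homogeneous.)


F(3,2,4) ≡ 5 (mod 11); P is NOT on the curve.

Evaluate F(3, 2, 4) term-by-term (mod 11).
  -2*X**2 ↦ -2·9·1·1 = -18
  -2*X*Y ↦ -2·3·2·1 = -12
  -Y*Z ↦ -1·1·2·4 = -8
  2*Z**2 ↦ 2·1·1·16 = 32
Sum: F(3, 2, 4) = (-18) + (-12) + (-8) + (32) = -6.
Reducing mod 11: -6 ≡ 5 (mod 11).
Since F(a, b, c) ≡ 5 ≠ 0 (mod 11), P does NOT lie on the curve.


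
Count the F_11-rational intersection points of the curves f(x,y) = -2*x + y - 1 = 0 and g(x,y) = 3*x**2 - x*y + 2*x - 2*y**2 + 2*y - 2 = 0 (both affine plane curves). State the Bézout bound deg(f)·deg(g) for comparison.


Common zeros: ∅; count = 0; Bézout bound = 2.

deg(f) = 1, deg(g) = 2, so Bézout bound = 2.
Scan x ∈ F_11. For each x, list the y ∈ F_11 with f(x, y) ≡ 0 and those with g(x, y) ≡ 0 (mod 11); the common zeros in that column are the intersection.
  x = 0: f ≡ 0 at y ∈ {1}; g ≡ 0 at y ∈ ∅; common: ∅.
  x = 1: f ≡ 0 at y ∈ {3}; g ≡ 0 at y ∈ {7, 10}; common: ∅.
  x = 2: f ≡ 0 at y ∈ {5}; g ≡ 0 at y ∈ ∅; common: ∅.
  x = 3: f ≡ 0 at y ∈ {7}; g ≡ 0 at y ∈ ∅; common: ∅.
  x = 4: f ≡ 0 at y ∈ {9}; g ≡ 0 at y ∈ ∅; common: ∅.
  x = 5: f ≡ 0 at y ∈ {0}; g ≡ 0 at y ∈ ∅; common: ∅.
  x = 6: f ≡ 0 at y ∈ {2}; g ≡ 0 at y ∈ {3, 6}; common: ∅.
  x = 7: f ≡ 0 at y ∈ {4}; g ≡ 0 at y ∈ ∅; common: ∅.
  x = 8: f ≡ 0 at y ∈ {6}; g ≡ 0 at y ∈ {1, 7}; common: ∅.
  x = 9: f ≡ 0 at y ∈ {8}; g ≡ 0 at y ∈ {3, 10}; common: ∅.
  x = 10: f ≡ 0 at y ∈ {10}; g ≡ 0 at y ∈ {1, 6}; common: ∅.
Collecting: common zeros = ∅, so the count is 0.
Comparison with the Bézout bound: 0 ≤ 2 = deg(f)·deg(g), as expected for curves with no common component (the affine F_11-count falls short of the bound because intersections may lie at infinity, over extension fields, or carry multiplicity).


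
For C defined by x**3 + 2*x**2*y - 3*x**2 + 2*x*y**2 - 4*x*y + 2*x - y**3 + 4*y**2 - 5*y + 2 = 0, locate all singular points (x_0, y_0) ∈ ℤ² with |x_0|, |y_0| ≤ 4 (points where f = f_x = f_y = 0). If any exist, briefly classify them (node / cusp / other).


Singular points: {(0, 1)}; classification: node.

Compute partial derivatives:
  f_x = 3*x**2 + 4*x*y - 6*x + 2*y**2 - 4*y + 2.
  f_y = 2*x**2 + 4*x*y - 4*x - 3*y**2 + 8*y - 5.
Scan x_0 ∈ {−4, ..., 4}. For each x_0, f_y(x_0, y) is a polynomial in y; find its integer roots y ∈ {−4, ..., 4}, then test f_x and f at those candidates.
  x = -4: f_y(-4, y) = -3*y**2 - 8*y + 43; no integer root y with |y| ≤ 4.
  x = -3: f_y(-3, y) = -3*y**2 - 4*y + 25; no integer root y with |y| ≤ 4.
  x = -2: f_y(-2, y) = 11 - 3*y**2; no integer root y with |y| ≤ 4.
  x = -1: f_y(-1, y) = -3*y**2 + 4*y + 1; no integer root y with |y| ≤ 4.
  x = 0: f_y(0, y) = -3*y**2 + 8*y - 5; vanishes at y ∈ {1}. (0, 1): f_x = 0, f = 0 — SINGULAR.
  x = 1: f_y(1, y) = -3*y**2 + 12*y - 7; no integer root y with |y| ≤ 4.
  x = 2: f_y(2, y) = -3*y**2 + 16*y - 5; no integer root y with |y| ≤ 4.
  x = 3: f_y(3, y) = -3*y**2 + 20*y + 1; no integer root y with |y| ≤ 4.
  x = 4: f_y(4, y) = -3*y**2 + 24*y + 11; no integer root y with |y| ≤ 4.
Only singular point on the grid: (0, 1).
Classify: substitute x = 0 + u, y = 1 + v and expand: f = u**3 + 2*u**2*v - u**2 + 2*u*v**2 - v**3 + v**2.
No constant or linear terms (consistent with a singular point). Quadratic part: -u**2 + v**2. Cubic part: u**3 + 2*u**2*v + 2*u*v**2 - v**3.
The quadratic part v**2 - u**2 = (v − u)(v + u) splits into two distinct linear factors, so there are two distinct tangent lines y − 1 = ±(x − 0) — this is a node (ordinary double point).
Classification: node.


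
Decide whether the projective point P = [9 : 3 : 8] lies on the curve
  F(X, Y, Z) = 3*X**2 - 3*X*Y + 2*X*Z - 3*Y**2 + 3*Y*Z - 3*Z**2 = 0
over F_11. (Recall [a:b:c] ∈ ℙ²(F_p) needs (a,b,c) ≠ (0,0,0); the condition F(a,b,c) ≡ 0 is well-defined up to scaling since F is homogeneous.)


F(9,3,8) ≡ 5 (mod 11); P is NOT on the curve.

Evaluate F(9, 3, 8) term-by-term (mod 11).
  3*X**2 ↦ 3·81·1·1 = 243
  -3*X*Y ↦ -3·9·3·1 = -81
  2*X*Z ↦ 2·9·1·8 = 144
  -3*Y**2 ↦ -3·1·9·1 = -27
  3*Y*Z ↦ 3·1·3·8 = 72
  -3*Z**2 ↦ -3·1·1·64 = -192
Sum: F(9, 3, 8) = (243) + (-81) + (144) + (-27) + (72) + (-192) = 159.
Reducing mod 11: 159 ≡ 5 (mod 11).
Since F(a, b, c) ≡ 5 ≠ 0 (mod 11), P does NOT lie on the curve.


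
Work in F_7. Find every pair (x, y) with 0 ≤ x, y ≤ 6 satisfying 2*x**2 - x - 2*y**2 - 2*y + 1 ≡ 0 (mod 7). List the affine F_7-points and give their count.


Affine F_7-points: {(2, 0), (2, 6), (5, 1), (5, 5), (6, 1), (6, 5)}; count = 6.

For each of the 49 pairs (x, y) ∈ F_7², evaluate f(x, y) mod 7. Record the zeros.
  x = 0: [0↦1, 1↦4, 2↦3, 3↦5, 4↦3, 5↦4, 6↦1]  zeros at y ∈ ∅
  x = 1: [0↦2, 1↦5, 2↦4, 3↦6, 4↦4, 5↦5, 6↦2]  zeros at y ∈ ∅
  x = 2: [0↦0, 1↦3, 2↦2, 3↦4, 4↦2, 5↦3, 6↦0]  zeros at y ∈ {0, 6}
  x = 3: [0↦2, 1↦5, 2↦4, 3↦6, 4↦4, 5↦5, 6↦2]  zeros at y ∈ ∅
  x = 4: [0↦1, 1↦4, 2↦3, 3↦5, 4↦3, 5↦4, 6↦1]  zeros at y ∈ ∅
  x = 5: [0↦4, 1↦0, 2↦6, 3↦1, 4↦6, 5↦0, 6↦4]  zeros at y ∈ {1, 5}
  x = 6: [0↦4, 1↦0, 2↦6, 3↦1, 4↦6, 5↦0, 6↦4]  zeros at y ∈ {1, 5}
Collecting zeros: affine points = {(2, 0), (2, 6), (5, 1), (5, 5), (6, 1), (6, 5)}.
Total count |C(F_7)_aff| = 6.


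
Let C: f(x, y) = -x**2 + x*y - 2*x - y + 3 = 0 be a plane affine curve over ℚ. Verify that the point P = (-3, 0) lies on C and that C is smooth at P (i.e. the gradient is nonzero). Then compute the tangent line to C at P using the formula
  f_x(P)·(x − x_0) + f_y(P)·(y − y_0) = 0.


Tangent line at P: 4*x - 4*y + 12 = 0.

Step 1: f(-3, 0) = 0, so P lies on C.
Step 2: partial derivatives
  f_x(x, y) = -2*x + y - 2, f_y(x, y) = x - 1.
  f_x(P) = 4, f_y(P) = -4 (gradient nonzero, so P is smooth).
Step 3: tangent line at P: 4·(x − -3) + -4·(y − 0) = 0.
Expanding: 4*x - 4*y + 12 = 0.


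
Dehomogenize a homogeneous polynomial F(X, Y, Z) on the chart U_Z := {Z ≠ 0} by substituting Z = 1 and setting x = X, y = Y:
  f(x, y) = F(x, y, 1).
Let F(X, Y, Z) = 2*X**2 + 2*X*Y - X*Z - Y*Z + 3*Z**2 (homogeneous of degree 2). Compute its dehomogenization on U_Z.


f(x, y) = 2*x**2 + 2*x*y - x - y + 3

On U_Z we set Z = 1. Each monomial c·X^i·Y^j·Z^k in F becomes c·x^i·y^j·1^k = c·x^i·y^j.
Substituting Z = 1: F(X, Y, 1) = 2*x**2 + 2*x*y - x - y + 3.
Note: deg(f) ≤ deg(F) = 2; strict inequality happens when F is divisible by Z (lost terms).


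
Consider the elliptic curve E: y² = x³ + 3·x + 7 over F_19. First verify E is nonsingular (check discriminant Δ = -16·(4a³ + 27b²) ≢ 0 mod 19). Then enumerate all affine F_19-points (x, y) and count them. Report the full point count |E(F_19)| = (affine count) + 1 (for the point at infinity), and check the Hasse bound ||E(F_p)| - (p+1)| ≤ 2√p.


Affine points = {(0, 8), (0, 11), (1, 7), (1, 12), (3, 9), (3, 10), (4, 8), (4, 11), (8, 7), (8, 12), (10, 7), (10, 12), (12, 2), (12, 17), (13, 1), (13, 18), (14, 0), (15, 8), (15, 11), (16, 3), (16, 16)}; affine count = 21; |E(F_19)| = 22.

Discriminant check: Δ ∝ 4a³ + 27b² = 4·3³ + 27·7² = 4·27 + 27·49 ≡ 6 (mod 19). Nonzero ⇒ E is nonsingular.
For each x ∈ F_19, compute rhs = x³ + 3·x + 7 mod 19, then count y ∈ F_19 with y² ≡ rhs.
  x = 0: rhs = 7, matching y values: 8, 11 (2 points).
  x = 1: rhs = 11, matching y values: 7, 12 (2 points).
  x = 2: rhs = 2, matching y values: none (0 points).
  x = 3: rhs = 5, matching y values: 9, 10 (2 points).
  x = 4: rhs = 7, matching y values: 8, 11 (2 points).
  x = 5: rhs = 14, matching y values: none (0 points).
  x = 6: rhs = 13, matching y values: none (0 points).
  x = 7: rhs = 10, matching y values: none (0 points).
  x = 8: rhs = 11, matching y values: 7, 12 (2 points).
  x = 9: rhs = 3, matching y values: none (0 points).
  x = 10: rhs = 11, matching y values: 7, 12 (2 points).
  x = 11: rhs = 3, matching y values: none (0 points).
  x = 12: rhs = 4, matching y values: 2, 17 (2 points).
  x = 13: rhs = 1, matching y values: 1, 18 (2 points).
  x = 14: rhs = 0, matching y values: 0 (1 points).
  x = 15: rhs = 7, matching y values: 8, 11 (2 points).
  x = 16: rhs = 9, matching y values: 3, 16 (2 points).
  x = 17: rhs = 12, matching y values: none (0 points).
  x = 18: rhs = 3, matching y values: none (0 points).
Total affine count: 21.
Full point count |E(F_19)| = 21 + 1 = 22.
Hasse bound: |22 − (19+1)| = |2| = 2 ≤ 2√19 ≈ 8.7178 ✓.


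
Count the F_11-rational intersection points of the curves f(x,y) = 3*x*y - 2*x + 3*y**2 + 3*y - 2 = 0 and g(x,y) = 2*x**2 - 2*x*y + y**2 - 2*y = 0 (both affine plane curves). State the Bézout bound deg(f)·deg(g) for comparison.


Common zeros: {(4, 7)}; count = 1; Bézout bound = 4.

deg(f) = 2, deg(g) = 2, so Bézout bound = 4.
Scan x ∈ F_11. For each x, list the y ∈ F_11 with f(x, y) ≡ 0 and those with g(x, y) ≡ 0 (mod 11); the common zeros in that column are the intersection.
  x = 0: f ≡ 0 at y ∈ {5}; g ≡ 0 at y ∈ {0, 2}; common: ∅.
  x = 1: f ≡ 0 at y ∈ ∅; g ≡ 0 at y ∈ ∅; common: ∅.
  x = 2: f ≡ 0 at y ∈ ∅; g ≡ 0 at y ∈ {2, 4}; common: ∅.
  x = 3: f ≡ 0 at y ∈ {3, 4}; g ≡ 0 at y ∈ {1, 7}; common: ∅.
  x = 4: f ≡ 0 at y ∈ {7, 10}; g ≡ 0 at y ∈ {3, 7}; common: {7}.
  x = 5: f ≡ 0 at y ∈ ∅; g ≡ 0 at y ∈ ∅; common: ∅.
  x = 6: f ≡ 0 at y ∈ {6, 9}; g ≡ 0 at y ∈ ∅; common: ∅.
  x = 7: f ≡ 0 at y ∈ {1, 2}; g ≡ 0 at y ∈ ∅; common: ∅.
  x = 8: f ≡ 0 at y ∈ ∅; g ≡ 0 at y ∈ ∅; common: ∅.
  x = 9: f ≡ 0 at y ∈ ∅; g ≡ 0 at y ∈ {1, 8}; common: ∅.
  x = 10: f ≡ 0 at y ∈ {0}; g ≡ 0 at y ∈ {3, 8}; common: ∅.
Collecting: common zeros = {(4, 7)}, so the count is 1.
Comparison with the Bézout bound: 1 ≤ 4 = deg(f)·deg(g), as expected for curves with no common component (the affine F_11-count falls short of the bound because intersections may lie at infinity, over extension fields, or carry multiplicity).


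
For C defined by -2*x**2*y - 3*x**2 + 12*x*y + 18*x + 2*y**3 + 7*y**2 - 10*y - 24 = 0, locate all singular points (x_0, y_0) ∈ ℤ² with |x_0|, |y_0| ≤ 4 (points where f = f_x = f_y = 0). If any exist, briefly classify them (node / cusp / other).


Singular points: {(3, -1)}; classification: node.

Compute partial derivatives:
  f_x = -4*x*y - 6*x + 12*y + 18.
  f_y = -2*x**2 + 12*x + 6*y**2 + 14*y - 10.
Scan x_0 ∈ {−4, ..., 4}. For each x_0, f_y(x_0, y) is a polynomial in y; find its integer roots y ∈ {−4, ..., 4}, then test f_x and f at those candidates.
  x = -4: f_y(-4, y) = 6*y**2 + 14*y - 90; no integer root y with |y| ≤ 4.
  x = -3: f_y(-3, y) = 6*y**2 + 14*y - 64; no integer root y with |y| ≤ 4.
  x = -2: f_y(-2, y) = 6*y**2 + 14*y - 42; no integer root y with |y| ≤ 4.
  x = -1: f_y(-1, y) = 6*y**2 + 14*y - 24; no integer root y with |y| ≤ 4.
  x = 0: f_y(0, y) = 6*y**2 + 14*y - 10; no integer root y with |y| ≤ 4.
  x = 1: f_y(1, y) = 6*y**2 + 14*y; vanishes at y ∈ {0}. (1, 0): f_x = 12 ≠ 0.
  x = 2: f_y(2, y) = 6*y**2 + 14*y + 6; no integer root y with |y| ≤ 4.
  x = 3: f_y(3, y) = 6*y**2 + 14*y + 8; vanishes at y ∈ {-1}. (3, -1): f_x = 0, f = 0 — SINGULAR.
  x = 4: f_y(4, y) = 6*y**2 + 14*y + 6; no integer root y with |y| ≤ 4.
Only singular point on the grid: (3, -1).
Classify: substitute x = 3 + u, y = -1 + v and expand: f = -2*u**2*v - u**2 + 2*v**3 + v**2.
No constant or linear terms (consistent with a singular point). Quadratic part: -u**2 + v**2. Cubic part: -2*u**2*v + 2*v**3.
The quadratic part v**2 - u**2 = (v − u)(v + u) splits into two distinct linear factors, so there are two distinct tangent lines y − -1 = ±(x − 3) — this is a node (ordinary double point).
Classification: node.


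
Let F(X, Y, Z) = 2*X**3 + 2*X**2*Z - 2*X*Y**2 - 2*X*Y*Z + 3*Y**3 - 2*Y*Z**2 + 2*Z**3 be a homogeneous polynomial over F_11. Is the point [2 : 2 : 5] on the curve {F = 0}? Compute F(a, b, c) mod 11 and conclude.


F(2,2,5) ≡ 9 (mod 11); P is NOT on the curve.

Evaluate F(2, 2, 5) term-by-term (mod 11).
  2*X**3 ↦ 2·8·1·1 = 16
  2*X**2*Z ↦ 2·4·1·5 = 40
  -2*X*Y**2 ↦ -2·2·4·1 = -16
  -2*X*Y*Z ↦ -2·2·2·5 = -40
  3*Y**3 ↦ 3·1·8·1 = 24
  -2*Y*Z**2 ↦ -2·1·2·25 = -100
  2*Z**3 ↦ 2·1·1·125 = 250
Sum: F(2, 2, 5) = (16) + (40) + (-16) + (-40) + (24) + (-100) + (250) = 174.
Reducing mod 11: 174 ≡ 9 (mod 11).
Since F(a, b, c) ≡ 9 ≠ 0 (mod 11), P does NOT lie on the curve.


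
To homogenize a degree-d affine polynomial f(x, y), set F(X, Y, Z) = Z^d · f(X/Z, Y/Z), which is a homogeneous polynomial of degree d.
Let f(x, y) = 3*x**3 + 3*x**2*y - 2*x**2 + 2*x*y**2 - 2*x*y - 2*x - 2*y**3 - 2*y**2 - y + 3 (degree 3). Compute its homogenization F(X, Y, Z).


F(X, Y, Z) = 3*X**3 + 3*X**2*Y - 2*X**2*Z + 2*X*Y**2 - 2*X*Y*Z - 2*X*Z**2 - 2*Y**3 - 2*Y**2*Z - Y*Z**2 + 3*Z**3

deg(f) = 3.
Substitute x = X/Z, y = Y/Z into f, then multiply by Z^3.
  monomial 3·x^3·y^0 ↦ 3·X^3·Y^0·Z^0.
  monomial 3·x^2·y^1 ↦ 3·X^2·Y^1·Z^0.
  monomial -2·x^2·y^0 ↦ -2·X^2·Y^0·Z^1.
  monomial 2·x^1·y^2 ↦ 2·X^1·Y^2·Z^0.
  monomial -2·x^1·y^1 ↦ -2·X^1·Y^1·Z^1.
  monomial -2·x^1·y^0 ↦ -2·X^1·Y^0·Z^2.
  monomial -2·x^0·y^3 ↦ -2·X^0·Y^3·Z^0.
  monomial -2·x^0·y^2 ↦ -2·X^0·Y^2·Z^1.
  monomial -1·x^0·y^1 ↦ -1·X^0·Y^1·Z^2.
  monomial 3·x^0·y^0 ↦ 3·X^0·Y^0·Z^3.
Collecting: F(X, Y, Z) = 3*X**3 + 3*X**2*Y - 2*X**2*Z + 2*X*Y**2 - 2*X*Y*Z - 2*X*Z**2 - 2*Y**3 - 2*Y**2*Z - Y*Z**2 + 3*Z**3.


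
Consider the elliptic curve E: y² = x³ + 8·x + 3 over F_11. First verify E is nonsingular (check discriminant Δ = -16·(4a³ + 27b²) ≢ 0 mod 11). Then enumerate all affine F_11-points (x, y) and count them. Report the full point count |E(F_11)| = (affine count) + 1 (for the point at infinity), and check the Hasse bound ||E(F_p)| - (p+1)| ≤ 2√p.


Affine points = {(0, 5), (0, 6), (1, 1), (1, 10), (2, 4), (2, 7), (4, 0), (5, 5), (5, 6), (6, 5), (6, 6), (9, 1), (9, 10), (10, 4), (10, 7)}; affine count = 15; |E(F_11)| = 16.

Discriminant check: Δ ∝ 4a³ + 27b² = 4·8³ + 27·3² = 4·512 + 27·9 ≡ 3 (mod 11). Nonzero ⇒ E is nonsingular.
For each x ∈ F_11, compute rhs = x³ + 8·x + 3 mod 11, then count y ∈ F_11 with y² ≡ rhs.
  x = 0: rhs = 3, matching y values: 5, 6 (2 points).
  x = 1: rhs = 1, matching y values: 1, 10 (2 points).
  x = 2: rhs = 5, matching y values: 4, 7 (2 points).
  x = 3: rhs = 10, matching y values: none (0 points).
  x = 4: rhs = 0, matching y values: 0 (1 points).
  x = 5: rhs = 3, matching y values: 5, 6 (2 points).
  x = 6: rhs = 3, matching y values: 5, 6 (2 points).
  x = 7: rhs = 6, matching y values: none (0 points).
  x = 8: rhs = 7, matching y values: none (0 points).
  x = 9: rhs = 1, matching y values: 1, 10 (2 points).
  x = 10: rhs = 5, matching y values: 4, 7 (2 points).
Total affine count: 15.
Full point count |E(F_11)| = 15 + 1 = 16.
Hasse bound: |16 − (11+1)| = |4| = 4 ≤ 2√11 ≈ 6.6332 ✓.


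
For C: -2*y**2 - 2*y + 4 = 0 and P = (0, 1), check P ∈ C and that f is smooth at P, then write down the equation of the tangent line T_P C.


Tangent line at P: 6 - 6*y = 0.

Step 1: f(0, 1) = 0, so P lies on C.
Step 2: partial derivatives
  f_x(x, y) = 0, f_y(x, y) = -4*y - 2.
  f_x(P) = 0, f_y(P) = -6 (gradient nonzero, so P is smooth).
Step 3: tangent line at P: 0·(x − 0) + -6·(y − 1) = 0.
Expanding: 6 - 6*y = 0.


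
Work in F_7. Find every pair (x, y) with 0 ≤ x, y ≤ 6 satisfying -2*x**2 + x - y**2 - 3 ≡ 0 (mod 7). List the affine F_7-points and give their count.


Affine F_7-points: {(0, 2), (0, 5), (4, 2), (4, 5), (5, 1), (5, 6), (6, 1), (6, 6)}; count = 8.

For each of the 49 pairs (x, y) ∈ F_7², evaluate f(x, y) mod 7. Record the zeros.
  x = 0: [0↦4, 1↦3, 2↦0, 3↦2, 4↦2, 5↦0, 6↦3]  zeros at y ∈ {2, 5}
  x = 1: [0↦3, 1↦2, 2↦6, 3↦1, 4↦1, 5↦6, 6↦2]  zeros at y ∈ ∅
  x = 2: [0↦5, 1↦4, 2↦1, 3↦3, 4↦3, 5↦1, 6↦4]  zeros at y ∈ ∅
  x = 3: [0↦3, 1↦2, 2↦6, 3↦1, 4↦1, 5↦6, 6↦2]  zeros at y ∈ ∅
  x = 4: [0↦4, 1↦3, 2↦0, 3↦2, 4↦2, 5↦0, 6↦3]  zeros at y ∈ {2, 5}
  x = 5: [0↦1, 1↦0, 2↦4, 3↦6, 4↦6, 5↦4, 6↦0]  zeros at y ∈ {1, 6}
  x = 6: [0↦1, 1↦0, 2↦4, 3↦6, 4↦6, 5↦4, 6↦0]  zeros at y ∈ {1, 6}
Collecting zeros: affine points = {(0, 2), (0, 5), (4, 2), (4, 5), (5, 1), (5, 6), (6, 1), (6, 6)}.
Total count |C(F_7)_aff| = 8.


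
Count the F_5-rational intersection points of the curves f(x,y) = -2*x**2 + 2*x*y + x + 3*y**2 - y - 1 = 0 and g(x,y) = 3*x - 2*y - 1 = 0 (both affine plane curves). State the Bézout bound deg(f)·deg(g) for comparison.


Common zeros: ∅; count = 0; Bézout bound = 2.

deg(f) = 2, deg(g) = 1, so Bézout bound = 2.
Scan x ∈ F_5. For each x, list the y ∈ F_5 with f(x, y) ≡ 0 and those with g(x, y) ≡ 0 (mod 5); the common zeros in that column are the intersection.
  x = 0: f ≡ 0 at y ∈ ∅; g ≡ 0 at y ∈ {2}; common: ∅.
  x = 1: f ≡ 0 at y ∈ {4}; g ≡ 0 at y ∈ {1}; common: ∅.
  x = 2: f ≡ 0 at y ∈ ∅; g ≡ 0 at y ∈ {0}; common: ∅.
  x = 3: f ≡ 0 at y ∈ ∅; g ≡ 0 at y ∈ {4}; common: ∅.
  x = 4: f ≡ 0 at y ∈ ∅; g ≡ 0 at y ∈ {3}; common: ∅.
Collecting: common zeros = ∅, so the count is 0.
Comparison with the Bézout bound: 0 ≤ 2 = deg(f)·deg(g), as expected for curves with no common component (the affine F_5-count falls short of the bound because intersections may lie at infinity, over extension fields, or carry multiplicity).


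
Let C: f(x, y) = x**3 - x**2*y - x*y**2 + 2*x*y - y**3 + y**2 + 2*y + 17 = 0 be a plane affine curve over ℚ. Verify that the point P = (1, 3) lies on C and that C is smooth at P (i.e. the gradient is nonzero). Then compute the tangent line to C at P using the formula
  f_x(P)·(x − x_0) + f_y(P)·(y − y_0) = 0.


Tangent line at P: -6*x - 24*y + 78 = 0.

Step 1: f(1, 3) = 0, so P lies on C.
Step 2: partial derivatives
  f_x(x, y) = 3*x**2 - 2*x*y - y**2 + 2*y, f_y(x, y) = -x**2 - 2*x*y + 2*x - 3*y**2 + 2*y + 2.
  f_x(P) = -6, f_y(P) = -24 (gradient nonzero, so P is smooth).
Step 3: tangent line at P: -6·(x − 1) + -24·(y − 3) = 0.
Expanding: -6*x - 24*y + 78 = 0.


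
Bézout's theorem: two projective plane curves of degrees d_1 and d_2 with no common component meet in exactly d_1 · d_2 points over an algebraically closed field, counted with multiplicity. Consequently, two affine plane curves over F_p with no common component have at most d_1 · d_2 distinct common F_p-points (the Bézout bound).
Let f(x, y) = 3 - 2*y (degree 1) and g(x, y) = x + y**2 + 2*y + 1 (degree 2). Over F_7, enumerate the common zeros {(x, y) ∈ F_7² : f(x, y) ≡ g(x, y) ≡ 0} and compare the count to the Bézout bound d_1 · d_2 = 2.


Common zeros: {(6, 5)}; count = 1; Bézout bound = 2.

deg(f) = 1, deg(g) = 2, so Bézout bound = 2.
Scan x ∈ F_7. For each x, list the y ∈ F_7 with f(x, y) ≡ 0 and those with g(x, y) ≡ 0 (mod 7); the common zeros in that column are the intersection.
  x = 0: f ≡ 0 at y ∈ {5}; g ≡ 0 at y ∈ {6}; common: ∅.
  x = 1: f ≡ 0 at y ∈ {5}; g ≡ 0 at y ∈ ∅; common: ∅.
  x = 2: f ≡ 0 at y ∈ {5}; g ≡ 0 at y ∈ ∅; common: ∅.
  x = 3: f ≡ 0 at y ∈ {5}; g ≡ 0 at y ∈ {1, 4}; common: ∅.
  x = 4: f ≡ 0 at y ∈ {5}; g ≡ 0 at y ∈ ∅; common: ∅.
  x = 5: f ≡ 0 at y ∈ {5}; g ≡ 0 at y ∈ {2, 3}; common: ∅.
  x = 6: f ≡ 0 at y ∈ {5}; g ≡ 0 at y ∈ {0, 5}; common: {5}.
Collecting: common zeros = {(6, 5)}, so the count is 1.
Comparison with the Bézout bound: 1 ≤ 2 = deg(f)·deg(g), as expected for curves with no common component (the affine F_7-count falls short of the bound because intersections may lie at infinity, over extension fields, or carry multiplicity).


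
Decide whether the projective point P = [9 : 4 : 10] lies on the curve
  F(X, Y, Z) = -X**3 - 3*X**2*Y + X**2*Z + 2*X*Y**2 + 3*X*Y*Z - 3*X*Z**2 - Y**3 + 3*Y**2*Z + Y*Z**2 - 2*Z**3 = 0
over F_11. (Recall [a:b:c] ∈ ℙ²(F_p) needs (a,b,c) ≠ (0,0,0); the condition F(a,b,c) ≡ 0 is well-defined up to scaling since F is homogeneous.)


F(9,4,10) ≡ 3 (mod 11); P is NOT on the curve.

Evaluate F(9, 4, 10) term-by-term (mod 11).
  -X**3 ↦ -1·729·1·1 = -729
  -3*X**2*Y ↦ -3·81·4·1 = -972
  X**2*Z ↦ 1·81·1·10 = 810
  2*X*Y**2 ↦ 2·9·16·1 = 288
  3*X*Y*Z ↦ 3·9·4·10 = 1080
  -3*X*Z**2 ↦ -3·9·1·100 = -2700
  -Y**3 ↦ -1·1·64·1 = -64
  3*Y**2*Z ↦ 3·1·16·10 = 480
  Y*Z**2 ↦ 1·1·4·100 = 400
  -2*Z**3 ↦ -2·1·1·1000 = -2000
Sum: F(9, 4, 10) = (-729) + (-972) + (810) + (288) + (1080) + (-2700) + (-64) + (480) + (400) + (-2000) = -3407.
Reducing mod 11: -3407 ≡ 3 (mod 11).
Since F(a, b, c) ≡ 3 ≠ 0 (mod 11), P does NOT lie on the curve.


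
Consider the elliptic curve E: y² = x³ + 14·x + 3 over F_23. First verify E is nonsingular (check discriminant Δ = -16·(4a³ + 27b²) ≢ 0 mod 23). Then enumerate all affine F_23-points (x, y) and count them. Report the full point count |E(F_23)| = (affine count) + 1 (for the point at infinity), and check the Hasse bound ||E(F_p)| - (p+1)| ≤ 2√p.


Affine points = {(0, 7), (0, 16), (1, 8), (1, 15), (2, 4), (2, 19), (3, 7), (3, 16), (4, 10), (4, 13), (6, 2), (6, 21), (8, 11), (8, 12), (10, 4), (10, 19), (11, 4), (11, 19), (12, 6), (12, 17), (13, 6), (13, 17), (15, 0), (17, 5), (17, 18), (20, 7), (20, 16), (21, 6), (21, 17)}; affine count = 29; |E(F_23)| = 30.

Discriminant check: Δ ∝ 4a³ + 27b² = 4·14³ + 27·3² = 4·2744 + 27·9 ≡ 18 (mod 23). Nonzero ⇒ E is nonsingular.
For each x ∈ F_23, compute rhs = x³ + 14·x + 3 mod 23, then count y ∈ F_23 with y² ≡ rhs.
  x = 0: rhs = 3, matching y values: 7, 16 (2 points).
  x = 1: rhs = 18, matching y values: 8, 15 (2 points).
  x = 2: rhs = 16, matching y values: 4, 19 (2 points).
  x = 3: rhs = 3, matching y values: 7, 16 (2 points).
  x = 4: rhs = 8, matching y values: 10, 13 (2 points).
  x = 5: rhs = 14, matching y values: none (0 points).
  x = 6: rhs = 4, matching y values: 2, 21 (2 points).
  x = 7: rhs = 7, matching y values: none (0 points).
  x = 8: rhs = 6, matching y values: 11, 12 (2 points).
  x = 9: rhs = 7, matching y values: none (0 points).
  x = 10: rhs = 16, matching y values: 4, 19 (2 points).
  x = 11: rhs = 16, matching y values: 4, 19 (2 points).
  x = 12: rhs = 13, matching y values: 6, 17 (2 points).
  x = 13: rhs = 13, matching y values: 6, 17 (2 points).
  x = 14: rhs = 22, matching y values: none (0 points).
  x = 15: rhs = 0, matching y values: 0 (1 points).
  x = 16: rhs = 22, matching y values: none (0 points).
  x = 17: rhs = 2, matching y values: 5, 18 (2 points).
  x = 18: rhs = 15, matching y values: none (0 points).
  x = 19: rhs = 21, matching y values: none (0 points).
  x = 20: rhs = 3, matching y values: 7, 16 (2 points).
  x = 21: rhs = 13, matching y values: 6, 17 (2 points).
  x = 22: rhs = 11, matching y values: none (0 points).
Total affine count: 29.
Full point count |E(F_23)| = 29 + 1 = 30.
Hasse bound: |30 − (23+1)| = |6| = 6 ≤ 2√23 ≈ 9.5917 ✓.


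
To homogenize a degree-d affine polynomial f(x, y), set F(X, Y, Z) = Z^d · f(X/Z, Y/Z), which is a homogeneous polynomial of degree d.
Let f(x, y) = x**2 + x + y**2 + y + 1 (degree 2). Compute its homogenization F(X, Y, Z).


F(X, Y, Z) = X**2 + X*Z + Y**2 + Y*Z + Z**2

deg(f) = 2.
Substitute x = X/Z, y = Y/Z into f, then multiply by Z^2.
  monomial 1·x^2·y^0 ↦ 1·X^2·Y^0·Z^0.
  monomial 1·x^1·y^0 ↦ 1·X^1·Y^0·Z^1.
  monomial 1·x^0·y^2 ↦ 1·X^0·Y^2·Z^0.
  monomial 1·x^0·y^1 ↦ 1·X^0·Y^1·Z^1.
  monomial 1·x^0·y^0 ↦ 1·X^0·Y^0·Z^2.
Collecting: F(X, Y, Z) = X**2 + X*Z + Y**2 + Y*Z + Z**2.


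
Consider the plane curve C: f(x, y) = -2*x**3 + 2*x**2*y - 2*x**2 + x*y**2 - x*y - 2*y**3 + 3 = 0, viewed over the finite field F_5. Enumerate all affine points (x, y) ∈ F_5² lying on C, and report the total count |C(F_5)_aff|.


Affine F_5-points: {(0, 4), (2, 1)}; count = 2.

For each of the 25 pairs (x, y) ∈ F_5², evaluate f(x, y) mod 5. Record the zeros.
  x = 0: [0↦3, 1↦1, 2↦2, 3↦4, 4↦0]  zeros at y ∈ {4}
  x = 1: [0↦4, 1↦4, 2↦4, 3↦2, 4↦1]  zeros at y ∈ ∅
  x = 2: [0↦4, 1↦0, 2↦3, 3↦1, 4↦2]  zeros at y ∈ {1}
  x = 3: [0↦1, 1↦2, 2↦2, 3↦4, 4↦1]  zeros at y ∈ ∅
  x = 4: [0↦3, 1↦3, 2↦4, 3↦4, 4↦1]  zeros at y ∈ ∅
Collecting zeros: affine points = {(0, 4), (2, 1)}.
Total count |C(F_5)_aff| = 2.


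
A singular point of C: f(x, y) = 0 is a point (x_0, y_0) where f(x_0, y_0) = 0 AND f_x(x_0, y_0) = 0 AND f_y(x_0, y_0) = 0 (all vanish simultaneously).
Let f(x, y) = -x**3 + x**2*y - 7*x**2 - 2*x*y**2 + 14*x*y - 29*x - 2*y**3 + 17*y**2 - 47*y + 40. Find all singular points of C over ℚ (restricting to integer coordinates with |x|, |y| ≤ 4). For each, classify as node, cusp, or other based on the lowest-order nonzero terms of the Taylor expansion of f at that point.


Singular points: {(-1, 3)}; classification: node.

Compute partial derivatives:
  f_x = -3*x**2 + 2*x*y - 14*x - 2*y**2 + 14*y - 29.
  f_y = x**2 - 4*x*y + 14*x - 6*y**2 + 34*y - 47.
Scan x_0 ∈ {−4, ..., 4}. For each x_0, f_y(x_0, y) is a polynomial in y; find its integer roots y ∈ {−4, ..., 4}, then test f_x and f at those candidates.
  x = -4: f_y(-4, y) = -6*y**2 + 50*y - 87; no integer root y with |y| ≤ 4.
  x = -3: f_y(-3, y) = -6*y**2 + 46*y - 80; no integer root y with |y| ≤ 4.
  x = -2: f_y(-2, y) = -6*y**2 + 42*y - 71; no integer root y with |y| ≤ 4.
  x = -1: f_y(-1, y) = -6*y**2 + 38*y - 60; vanishes at y ∈ {3}. (-1, 3): f_x = 0, f = 0 — SINGULAR.
  x = 0: f_y(0, y) = -6*y**2 + 34*y - 47; no integer root y with |y| ≤ 4.
  x = 1: f_y(1, y) = -6*y**2 + 30*y - 32; no integer root y with |y| ≤ 4.
  x = 2: f_y(2, y) = -6*y**2 + 26*y - 15; no integer root y with |y| ≤ 4.
  x = 3: f_y(3, y) = -6*y**2 + 22*y + 4; no integer root y with |y| ≤ 4.
  x = 4: f_y(4, y) = -6*y**2 + 18*y + 25; no integer root y with |y| ≤ 4.
Only singular point on the grid: (-1, 3).
Classify: substitute x = -1 + u, y = 3 + v and expand: f = -u**3 + u**2*v - u**2 - 2*u*v**2 - 2*v**3 + v**2.
No constant or linear terms (consistent with a singular point). Quadratic part: -u**2 + v**2. Cubic part: -u**3 + u**2*v - 2*u*v**2 - 2*v**3.
The quadratic part v**2 - u**2 = (v − u)(v + u) splits into two distinct linear factors, so there are two distinct tangent lines y − 3 = ±(x − -1) — this is a node (ordinary double point).
Classification: node.


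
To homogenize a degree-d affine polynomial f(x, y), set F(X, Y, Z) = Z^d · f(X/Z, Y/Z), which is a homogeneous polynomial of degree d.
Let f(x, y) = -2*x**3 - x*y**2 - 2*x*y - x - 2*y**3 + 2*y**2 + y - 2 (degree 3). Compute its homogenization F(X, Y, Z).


F(X, Y, Z) = -2*X**3 - X*Y**2 - 2*X*Y*Z - X*Z**2 - 2*Y**3 + 2*Y**2*Z + Y*Z**2 - 2*Z**3

deg(f) = 3.
Substitute x = X/Z, y = Y/Z into f, then multiply by Z^3.
  monomial -2·x^3·y^0 ↦ -2·X^3·Y^0·Z^0.
  monomial -1·x^1·y^2 ↦ -1·X^1·Y^2·Z^0.
  monomial -2·x^1·y^1 ↦ -2·X^1·Y^1·Z^1.
  monomial -1·x^1·y^0 ↦ -1·X^1·Y^0·Z^2.
  monomial -2·x^0·y^3 ↦ -2·X^0·Y^3·Z^0.
  monomial 2·x^0·y^2 ↦ 2·X^0·Y^2·Z^1.
  monomial 1·x^0·y^1 ↦ 1·X^0·Y^1·Z^2.
  monomial -2·x^0·y^0 ↦ -2·X^0·Y^0·Z^3.
Collecting: F(X, Y, Z) = -2*X**3 - X*Y**2 - 2*X*Y*Z - X*Z**2 - 2*Y**3 + 2*Y**2*Z + Y*Z**2 - 2*Z**3.


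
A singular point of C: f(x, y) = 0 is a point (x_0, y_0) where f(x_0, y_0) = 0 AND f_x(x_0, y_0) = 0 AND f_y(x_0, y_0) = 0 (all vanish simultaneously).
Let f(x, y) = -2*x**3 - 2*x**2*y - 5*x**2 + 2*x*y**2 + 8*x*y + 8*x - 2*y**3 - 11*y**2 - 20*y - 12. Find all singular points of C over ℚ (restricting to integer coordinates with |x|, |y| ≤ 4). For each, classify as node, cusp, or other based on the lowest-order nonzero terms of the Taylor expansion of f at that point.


Singular points: {(0, -2)}; classification: node.

Compute partial derivatives:
  f_x = -6*x**2 - 4*x*y - 10*x + 2*y**2 + 8*y + 8.
  f_y = -2*x**2 + 4*x*y + 8*x - 6*y**2 - 22*y - 20.
Scan x_0 ∈ {−4, ..., 4}. For each x_0, f_y(x_0, y) is a polynomial in y; find its integer roots y ∈ {−4, ..., 4}, then test f_x and f at those candidates.
  x = -4: f_y(-4, y) = -6*y**2 - 38*y - 84; no integer root y with |y| ≤ 4.
  x = -3: f_y(-3, y) = -6*y**2 - 34*y - 62; no integer root y with |y| ≤ 4.
  x = -2: f_y(-2, y) = -6*y**2 - 30*y - 44; no integer root y with |y| ≤ 4.
  x = -1: f_y(-1, y) = -6*y**2 - 26*y - 30; no integer root y with |y| ≤ 4.
  x = 0: f_y(0, y) = -6*y**2 - 22*y - 20; vanishes at y ∈ {-2}. (0, -2): f_x = 0, f = 0 — SINGULAR.
  x = 1: f_y(1, y) = -6*y**2 - 18*y - 14; no integer root y with |y| ≤ 4.
  x = 2: f_y(2, y) = -6*y**2 - 14*y - 12; no integer root y with |y| ≤ 4.
  x = 3: f_y(3, y) = -6*y**2 - 10*y - 14; no integer root y with |y| ≤ 4.
  x = 4: f_y(4, y) = -6*y**2 - 6*y - 20; no integer root y with |y| ≤ 4.
Only singular point on the grid: (0, -2).
Classify: substitute x = 0 + u, y = -2 + v and expand: f = -2*u**3 - 2*u**2*v - u**2 + 2*u*v**2 - 2*v**3 + v**2.
No constant or linear terms (consistent with a singular point). Quadratic part: -u**2 + v**2. Cubic part: -2*u**3 - 2*u**2*v + 2*u*v**2 - 2*v**3.
The quadratic part v**2 - u**2 = (v − u)(v + u) splits into two distinct linear factors, so there are two distinct tangent lines y − -2 = ±(x − 0) — this is a node (ordinary double point).
Classification: node.


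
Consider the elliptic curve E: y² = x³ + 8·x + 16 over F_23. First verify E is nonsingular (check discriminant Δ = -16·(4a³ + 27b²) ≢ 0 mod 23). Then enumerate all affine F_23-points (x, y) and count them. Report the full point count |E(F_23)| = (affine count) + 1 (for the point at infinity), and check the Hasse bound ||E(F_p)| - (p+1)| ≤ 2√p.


Affine points = {(0, 4), (0, 19), (1, 5), (1, 18), (6, 2), (6, 21), (7, 1), (7, 22), (9, 9), (9, 14), (11, 3), (11, 20), (12, 0), (16, 10), (16, 13), (18, 9), (18, 14), (19, 9), (19, 14)}; affine count = 19; |E(F_23)| = 20.

Discriminant check: Δ ∝ 4a³ + 27b² = 4·8³ + 27·16² = 4·512 + 27·256 ≡ 13 (mod 23). Nonzero ⇒ E is nonsingular.
For each x ∈ F_23, compute rhs = x³ + 8·x + 16 mod 23, then count y ∈ F_23 with y² ≡ rhs.
  x = 0: rhs = 16, matching y values: 4, 19 (2 points).
  x = 1: rhs = 2, matching y values: 5, 18 (2 points).
  x = 2: rhs = 17, matching y values: none (0 points).
  x = 3: rhs = 21, matching y values: none (0 points).
  x = 4: rhs = 20, matching y values: none (0 points).
  x = 5: rhs = 20, matching y values: none (0 points).
  x = 6: rhs = 4, matching y values: 2, 21 (2 points).
  x = 7: rhs = 1, matching y values: 1, 22 (2 points).
  x = 8: rhs = 17, matching y values: none (0 points).
  x = 9: rhs = 12, matching y values: 9, 14 (2 points).
  x = 10: rhs = 15, matching y values: none (0 points).
  x = 11: rhs = 9, matching y values: 3, 20 (2 points).
  x = 12: rhs = 0, matching y values: 0 (1 points).
  x = 13: rhs = 17, matching y values: none (0 points).
  x = 14: rhs = 20, matching y values: none (0 points).
  x = 15: rhs = 15, matching y values: none (0 points).
  x = 16: rhs = 8, matching y values: 10, 13 (2 points).
  x = 17: rhs = 5, matching y values: none (0 points).
  x = 18: rhs = 12, matching y values: 9, 14 (2 points).
  x = 19: rhs = 12, matching y values: 9, 14 (2 points).
  x = 20: rhs = 11, matching y values: none (0 points).
  x = 21: rhs = 15, matching y values: none (0 points).
  x = 22: rhs = 7, matching y values: none (0 points).
Total affine count: 19.
Full point count |E(F_23)| = 19 + 1 = 20.
Hasse bound: |20 − (23+1)| = |-4| = 4 ≤ 2√23 ≈ 9.5917 ✓.
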